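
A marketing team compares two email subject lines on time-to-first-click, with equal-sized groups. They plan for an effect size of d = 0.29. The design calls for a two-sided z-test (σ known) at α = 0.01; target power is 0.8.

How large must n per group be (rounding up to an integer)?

Set Φ(δ − 2.576) = 0.8; then δ − 2.576 = Φ⁻¹(0.8) = 0.842, giving δ = 3.417.
(Ignoring the negligible lower-tail rejection probability gives the usual closed-form inversion.)
δ = d·√(n/2) ⇒ n = 2(δ/d)² = 2 × (3.417 / 0.29)² = 277.74.
Round up to the next whole unit.

n = 278 per group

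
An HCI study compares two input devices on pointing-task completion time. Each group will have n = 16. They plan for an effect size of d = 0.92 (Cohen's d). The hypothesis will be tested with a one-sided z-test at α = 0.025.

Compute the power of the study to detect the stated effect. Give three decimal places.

Power ≈ 0.740

Noncentrality parameter: λ = d·√(n/2) = 0.92 × √(16/2) = 2.6022
Critical value for a one-sided test at α = 0.025: z_α = 1.960.
Power = Φ(λ − 1.960) = Φ(0.642) = 0.7396.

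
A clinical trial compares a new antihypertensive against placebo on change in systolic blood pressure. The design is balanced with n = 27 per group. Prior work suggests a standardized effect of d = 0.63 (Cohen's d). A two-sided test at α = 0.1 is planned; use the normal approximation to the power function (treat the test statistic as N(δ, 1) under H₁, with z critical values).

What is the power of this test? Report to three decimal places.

Power ≈ 0.749

Noncentrality parameter: δ = d·√(n/2) = 0.63 × √(27/2) = 2.3148
Two-sided α = 0.1 → critical value z_{0.05} = 1.645.
Power = Φ(δ − 1.645) + Φ(−δ − 1.645) = Φ(0.670) + Φ(-3.960) = 0.7485 + 0.0000 = 0.7486.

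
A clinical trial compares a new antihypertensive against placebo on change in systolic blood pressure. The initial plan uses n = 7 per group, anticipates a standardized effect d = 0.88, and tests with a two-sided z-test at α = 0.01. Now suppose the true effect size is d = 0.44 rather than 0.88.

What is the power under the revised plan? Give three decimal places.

Power ≈ 0.040

With d = 0.44: δ = d·√(n/2) = 0.44 × √(7/2) = 0.8232. Critical value z_{0.005} = 2.576.
Revised power = Φ(δ − 2.576) + Φ(−δ − 2.576) = Φ(-1.753) + Φ(-3.399) = 0.0398 + 0.0003 = 0.0402.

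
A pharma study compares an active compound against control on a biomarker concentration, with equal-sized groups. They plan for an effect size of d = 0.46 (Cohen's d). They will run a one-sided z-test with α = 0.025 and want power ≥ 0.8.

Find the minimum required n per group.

n = 75 per group

Set Φ(δ − 1.960) = 0.8; then δ − 1.960 = Φ⁻¹(0.8) = 0.842, giving δ = 2.802.
δ = d·√(n/2) ⇒ n = 2(δ/d)² = 2 × (2.802 / 0.46)² = 74.19.
Round up to the next whole unit.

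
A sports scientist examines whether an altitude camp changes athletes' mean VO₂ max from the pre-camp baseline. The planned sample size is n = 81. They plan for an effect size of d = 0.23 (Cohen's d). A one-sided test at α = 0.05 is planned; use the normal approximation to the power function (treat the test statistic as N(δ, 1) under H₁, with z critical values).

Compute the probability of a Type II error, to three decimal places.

Noncentrality parameter: δ = d·√n = 0.23 × √81 = 2.0700
Critical value for a one-sided test at α = 0.05: z_α = 1.645.
Power = P(Z > 1.645 − δ) = Φ(0.425) = 0.6646.
Type II error: β = 1 − power = 1 − 0.6646 = 0.3354.

β ≈ 0.335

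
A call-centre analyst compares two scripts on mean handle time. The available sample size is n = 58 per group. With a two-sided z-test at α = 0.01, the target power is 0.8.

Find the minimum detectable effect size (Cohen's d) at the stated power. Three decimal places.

Required noncentrality: δ = z_{0.005} + z_{0.20} = 2.576 + 0.842 = 3.417.
(Lower-tail contribution to power is negligible for δ > 0.)
δ = d·√(n/2) ⇒ d = δ/√(n/2) = 3.417/√(58/2) = 0.6346.

d ≈ 0.635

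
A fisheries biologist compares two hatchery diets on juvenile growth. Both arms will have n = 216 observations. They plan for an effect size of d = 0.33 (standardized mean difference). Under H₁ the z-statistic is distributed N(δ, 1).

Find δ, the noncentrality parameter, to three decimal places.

δ = d·√(n/2) = 0.33 × √(216/2) = 3.4295

δ ≈ 3.429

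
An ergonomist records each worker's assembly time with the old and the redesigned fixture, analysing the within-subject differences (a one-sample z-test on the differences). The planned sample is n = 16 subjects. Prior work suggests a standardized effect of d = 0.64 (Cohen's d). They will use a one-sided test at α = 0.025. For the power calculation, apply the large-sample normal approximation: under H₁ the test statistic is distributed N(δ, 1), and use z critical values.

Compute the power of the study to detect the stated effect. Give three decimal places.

Noncentrality parameter: δ = d·√n = 0.64 × √16 = 2.5600
One-sided α = 0.025 → critical value z_{0.025} = 1.960.
Power = Φ(δ − 1.960) = Φ(0.600) = 0.7258.

Power ≈ 0.726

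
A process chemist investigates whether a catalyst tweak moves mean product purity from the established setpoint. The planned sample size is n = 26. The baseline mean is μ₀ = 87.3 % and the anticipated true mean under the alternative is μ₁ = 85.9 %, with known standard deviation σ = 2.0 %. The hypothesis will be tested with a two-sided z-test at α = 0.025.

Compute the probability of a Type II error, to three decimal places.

β ≈ 0.092

Standardized effect: d = |μ₁ − μ₀| / σ = |85.9 − 87.3| / 2.0 = 0.7000
Noncentrality parameter: δ = d·√n = 0.7000 × √26 = 3.5693
Two-sided α = 0.025 → critical value z_{0.0125} = 2.241.
Power = Φ(δ − 2.241) + Φ(−δ − 2.241) = Φ(1.328) + Φ(-5.811) = 0.9079 + 0.0000 = 0.9079.
Type II error: β = 1 − power = 1 − 0.9079 = 0.0921.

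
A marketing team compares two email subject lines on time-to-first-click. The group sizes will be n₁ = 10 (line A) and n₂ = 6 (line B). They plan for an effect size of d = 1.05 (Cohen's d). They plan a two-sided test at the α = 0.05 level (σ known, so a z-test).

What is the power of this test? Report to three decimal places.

Noncentrality parameter: δ = d / √(1/n₁ + 1/n₂) = 1.05 / √(1/10 + 1/6) = 2.0333
Critical value for a two-sided test at α = 0.05: z_{α/2} = 1.960.
Power = Φ(δ − 1.960) + Φ(−δ − 1.960) = Φ(0.073) + Φ(-3.993) = 0.5292 + 0.0000 = 0.5293.

Power ≈ 0.529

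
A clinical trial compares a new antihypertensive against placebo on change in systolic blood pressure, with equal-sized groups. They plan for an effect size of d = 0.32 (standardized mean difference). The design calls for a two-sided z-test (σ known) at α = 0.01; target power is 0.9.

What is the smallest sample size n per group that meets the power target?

For power 0.9 need Φ(δ − z_{0.005}) = 0.9, so δ = z_{0.005} + z_{0.10} = 2.576 + 1.282 = 3.857.
(For δ > 0 the lower-tail rejection region contributes negligibly to power, so the one-term inversion is standard.)
δ = d·√(n/2) ⇒ n = 2(δ/d)² = 2 × (3.857 / 0.32)² = 290.61.
Rounding up, n = 291 per group.

n = 291 per group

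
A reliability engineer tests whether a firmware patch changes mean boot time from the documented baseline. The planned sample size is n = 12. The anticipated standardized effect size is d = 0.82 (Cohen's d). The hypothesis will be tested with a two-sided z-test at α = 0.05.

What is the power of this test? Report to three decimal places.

Power ≈ 0.811

Noncentrality parameter: δ = d·√n = 0.82 × √12 = 2.8406
Critical value for a two-sided test at α = 0.05: z_{α/2} = 1.960.
Power = Φ(δ − 1.960) + Φ(−δ − 1.960) = Φ(0.881) + Φ(-4.801) = 0.8107 + 0.0000 = 0.8107.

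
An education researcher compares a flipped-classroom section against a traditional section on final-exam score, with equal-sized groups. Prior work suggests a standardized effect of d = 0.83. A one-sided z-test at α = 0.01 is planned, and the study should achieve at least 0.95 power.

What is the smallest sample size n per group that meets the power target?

n = 46 per group

Set Φ(δ − 2.326) = 0.95; then δ − 2.326 = Φ⁻¹(0.95) = 1.645, giving δ = 3.971.
δ = d·√(n/2) ⇒ n = 2(δ/d)² = 2 × (3.971 / 0.83)² = 45.78.
Round up to the next whole unit.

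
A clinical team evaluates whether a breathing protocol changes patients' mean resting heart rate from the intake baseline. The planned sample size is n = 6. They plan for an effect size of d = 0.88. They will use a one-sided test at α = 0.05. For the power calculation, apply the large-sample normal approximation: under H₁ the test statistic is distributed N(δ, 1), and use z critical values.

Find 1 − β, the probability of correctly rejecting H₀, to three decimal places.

Noncentrality parameter: δ = d·√n = 0.88 × √6 = 2.1556
One-sided α = 0.05 → critical value z_{0.05} = 1.645.
Power = Φ(δ − 1.645) = Φ(0.511) = 0.6952.

Power ≈ 0.695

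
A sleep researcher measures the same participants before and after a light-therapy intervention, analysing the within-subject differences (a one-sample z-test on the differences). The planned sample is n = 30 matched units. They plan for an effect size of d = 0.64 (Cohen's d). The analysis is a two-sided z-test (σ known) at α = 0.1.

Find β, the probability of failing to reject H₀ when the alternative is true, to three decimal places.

Noncentrality parameter: δ = d·√n = 0.64 × √30 = 3.5054
Two-sided α = 0.1 → critical value z_{0.05} = 1.645.
Power = Φ(δ − 1.645) + Φ(−δ − 1.645) = Φ(1.861) + Φ(-5.150) = 0.9686 + 0.0000 = 0.9686.
Type II error: β = 1 − power = 1 − 0.9686 = 0.0314.

β ≈ 0.031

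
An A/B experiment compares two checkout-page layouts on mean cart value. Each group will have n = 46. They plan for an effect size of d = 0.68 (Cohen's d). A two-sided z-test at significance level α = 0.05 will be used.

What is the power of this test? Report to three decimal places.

Power ≈ 0.903

Noncentrality parameter: δ = d·√(n/2) = 0.68 × √(46/2) = 3.2612
Two-sided α = 0.05 → critical value z_{0.025} = 1.960.
Power = Φ(δ − 1.960) + Φ(−δ − 1.960) = Φ(1.301) + Φ(-5.221) = 0.9034 + 0.0000 = 0.9034.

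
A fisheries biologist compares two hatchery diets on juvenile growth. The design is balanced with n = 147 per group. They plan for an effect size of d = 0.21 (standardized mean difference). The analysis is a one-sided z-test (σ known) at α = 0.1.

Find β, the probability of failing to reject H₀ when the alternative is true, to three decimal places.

Noncentrality parameter: δ = d·√(n/2) = 0.21 × √(147/2) = 1.8004
Critical value for a one-sided test at α = 0.1: z_α = 1.282.
Power = Φ(δ − 1.282) = Φ(0.519) = 0.6981.
Type II error: β = 1 − power = 1 − 0.6981 = 0.3019.

β ≈ 0.302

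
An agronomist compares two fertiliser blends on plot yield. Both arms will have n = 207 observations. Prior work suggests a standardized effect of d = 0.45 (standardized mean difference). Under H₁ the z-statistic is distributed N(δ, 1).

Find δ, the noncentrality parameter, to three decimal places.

δ ≈ 4.578

The noncentrality parameter scales effect size by the design's sample-size factor: δ = d·√(n/2) = 0.45 × √(207/2) = 4.5781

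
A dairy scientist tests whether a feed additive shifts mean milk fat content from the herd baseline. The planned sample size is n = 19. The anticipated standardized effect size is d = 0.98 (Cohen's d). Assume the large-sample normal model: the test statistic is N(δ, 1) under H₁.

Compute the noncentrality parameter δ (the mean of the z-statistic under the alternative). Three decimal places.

δ = d·√n = 0.98 × √19 = 4.2717

δ ≈ 4.272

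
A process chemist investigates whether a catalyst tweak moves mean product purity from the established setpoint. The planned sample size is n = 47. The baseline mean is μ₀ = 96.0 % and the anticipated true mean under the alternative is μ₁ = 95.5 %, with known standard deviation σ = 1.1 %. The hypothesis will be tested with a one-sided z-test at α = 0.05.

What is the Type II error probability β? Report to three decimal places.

Standardized effect: d = |μ₁ − μ₀| / σ = |95.5 − 96.0| / 1.1 = 0.4545
Noncentrality parameter: λ = d·√n = 0.4545 × √47 = 3.1162
Critical value for a one-sided test at α = 0.05: z_α = 1.645.
Power = Φ(λ − 1.645) = Φ(1.471) = 0.9294.
Type II error: β = 1 − power = 1 − 0.9294 = 0.0706.

β ≈ 0.071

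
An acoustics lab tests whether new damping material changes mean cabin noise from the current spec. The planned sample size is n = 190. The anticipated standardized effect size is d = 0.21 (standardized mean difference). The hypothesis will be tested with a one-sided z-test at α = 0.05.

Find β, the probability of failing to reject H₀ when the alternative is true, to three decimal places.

β ≈ 0.106

Noncentrality parameter: δ = d·√n = 0.21 × √190 = 2.8947
One-sided α = 0.05 → critical value z_{0.05} = 1.645.
Power = P(Z > 1.645 − δ) = Φ(1.250) = 0.8943.
Type II error: β = 1 − power = 1 − 0.8943 = 0.1057.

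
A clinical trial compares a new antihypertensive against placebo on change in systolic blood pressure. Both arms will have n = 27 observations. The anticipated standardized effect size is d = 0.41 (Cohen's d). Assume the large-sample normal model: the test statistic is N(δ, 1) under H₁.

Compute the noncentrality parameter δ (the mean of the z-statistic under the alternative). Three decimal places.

δ = d·√(n/2) = 0.41 × √(27/2) = 1.5064

δ ≈ 1.506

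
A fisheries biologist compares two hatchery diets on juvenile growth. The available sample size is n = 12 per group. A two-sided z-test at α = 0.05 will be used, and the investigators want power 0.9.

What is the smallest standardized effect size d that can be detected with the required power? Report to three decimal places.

Required noncentrality: δ = z_{0.025} + z_{0.10} = 1.960 + 1.282 = 3.242.
(The second rejection-region term Φ(−δ − z_{α/2}) is negligible and dropped.)
δ = d·√(n/2) ⇒ d = δ/√(n/2) = 3.242/√(12/2) = 1.3233.

d ≈ 1.323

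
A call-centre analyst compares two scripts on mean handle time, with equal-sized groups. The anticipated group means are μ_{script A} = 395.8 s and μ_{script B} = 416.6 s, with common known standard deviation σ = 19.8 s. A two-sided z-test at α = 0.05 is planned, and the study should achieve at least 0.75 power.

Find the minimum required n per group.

Standardized effect: d = |μ_{script A} − μ_{script B}| / σ = |395.8 − 416.6| / 19.8 = 1.0505
For power 0.75 need Φ(δ − z_{0.025}) = 0.75, so δ = z_{0.025} + z_{0.25} = 1.960 + 0.674 = 2.634.
(For δ > 0 the lower-tail rejection region contributes negligibly to power, so the one-term inversion is standard.)
δ = d·√(n/2) ⇒ n = 2(δ/d)² = 2 × (2.634 / 1.0505)² = 12.58.
Round up to the next whole unit.

n = 13 per group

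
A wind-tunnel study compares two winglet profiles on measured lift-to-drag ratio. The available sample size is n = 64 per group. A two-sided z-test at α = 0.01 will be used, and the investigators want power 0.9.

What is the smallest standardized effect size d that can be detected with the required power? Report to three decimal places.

d ≈ 0.682

Required noncentrality: δ = z_{0.005} + z_{0.10} = 2.576 + 1.282 = 3.857.
(The second rejection-region term Φ(−δ − z_{α/2}) is negligible and dropped.)
δ = d·√(n/2) ⇒ d = δ/√(n/2) = 3.857/√(64/2) = 0.6819.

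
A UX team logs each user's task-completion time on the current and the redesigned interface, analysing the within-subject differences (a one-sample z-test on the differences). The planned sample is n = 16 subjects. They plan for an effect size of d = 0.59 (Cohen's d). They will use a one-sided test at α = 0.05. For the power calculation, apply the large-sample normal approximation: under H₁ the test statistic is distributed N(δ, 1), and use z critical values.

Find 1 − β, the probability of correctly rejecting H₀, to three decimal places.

Power ≈ 0.763

Noncentrality parameter: δ = d·√n = 0.59 × √16 = 2.3600
One-sided α = 0.05 → critical value z_{0.05} = 1.645.
Power = P(Z > 1.645 − δ) = Φ(0.715) = 0.7627.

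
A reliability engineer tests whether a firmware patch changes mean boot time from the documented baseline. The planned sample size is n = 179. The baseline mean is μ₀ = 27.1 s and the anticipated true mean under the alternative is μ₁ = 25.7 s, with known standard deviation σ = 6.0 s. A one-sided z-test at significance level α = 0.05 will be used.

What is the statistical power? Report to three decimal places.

Power ≈ 0.930

Standardized effect: d = |μ₁ − μ₀| / σ = |25.7 − 27.1| / 6.0 = 0.2333
Noncentrality parameter: δ = d·√n = 0.2333 × √179 = 3.1218
Critical value for a one-sided test at α = 0.05: z_α = 1.645.
Power = Φ(δ − 1.645) = Φ(1.477) = 0.9302.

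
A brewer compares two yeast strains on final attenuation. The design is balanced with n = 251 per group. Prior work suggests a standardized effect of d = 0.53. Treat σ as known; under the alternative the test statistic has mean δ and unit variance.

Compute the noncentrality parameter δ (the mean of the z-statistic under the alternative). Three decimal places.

δ ≈ 5.937

δ = d·√(n/2) = 0.53 × √(251/2) = 5.9374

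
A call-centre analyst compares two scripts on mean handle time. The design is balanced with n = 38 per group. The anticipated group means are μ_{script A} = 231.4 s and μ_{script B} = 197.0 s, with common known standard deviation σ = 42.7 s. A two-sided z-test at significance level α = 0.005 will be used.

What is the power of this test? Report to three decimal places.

Standardized effect: d = |μ_{script A} − μ_{script B}| / σ = |231.4 − 197.0| / 42.7 = 0.8056
Noncentrality parameter: δ = d·√(n/2) = 0.8056 × √(38/2) = 3.5116
Two-sided α = 0.005 → critical value z_{0.0025} = 2.807.
Power = Φ(δ − 2.807) + Φ(−δ − 2.807) = Φ(0.705) + Φ(-6.319) = 0.7595 + 0.0000 = 0.7595.

Power ≈ 0.759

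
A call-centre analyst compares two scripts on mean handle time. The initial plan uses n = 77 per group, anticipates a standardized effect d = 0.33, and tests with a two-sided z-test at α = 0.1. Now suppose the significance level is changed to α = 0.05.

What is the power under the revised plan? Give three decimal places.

δ = d·√(n/2) = 0.33 × √(77/2) = 2.0476 (unchanged). New critical value: z_{0.025} = 1.960.
Revised power = Φ(δ − 1.960) + Φ(−δ − 1.960) = Φ(0.088) + Φ(-4.008) = 0.5349 + 0.0000 = 0.5349.

Power ≈ 0.535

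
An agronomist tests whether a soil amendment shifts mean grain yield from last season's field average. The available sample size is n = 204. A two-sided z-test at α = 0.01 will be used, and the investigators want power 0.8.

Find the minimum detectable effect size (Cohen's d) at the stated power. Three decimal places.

d ≈ 0.239

Need Φ(δ − 2.576) = 0.8, so δ = 2.576 + 0.842 = 3.417.
(The second rejection-region term Φ(−δ − z_{α/2}) is negligible and dropped.)
δ = d·√n ⇒ d = δ/√n = 3.417/√204 = 0.2393.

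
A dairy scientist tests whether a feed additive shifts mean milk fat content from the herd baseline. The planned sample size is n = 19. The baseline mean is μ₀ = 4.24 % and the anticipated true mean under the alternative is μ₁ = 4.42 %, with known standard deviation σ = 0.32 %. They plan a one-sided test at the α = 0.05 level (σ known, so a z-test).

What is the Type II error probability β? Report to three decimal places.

Standardized effect: d = |μ₁ − μ₀| / σ = |4.42 − 4.24| / 0.32 = 0.5625
Noncentrality parameter: δ = d·√n = 0.5625 × √19 = 2.4519
One-sided α = 0.05 → critical value z_{0.05} = 1.645.
Power = P(Z > 1.645 − δ) = Φ(0.807) = 0.7902.
Type II error: β = 1 − power = 1 − 0.7902 = 0.2098.

β ≈ 0.210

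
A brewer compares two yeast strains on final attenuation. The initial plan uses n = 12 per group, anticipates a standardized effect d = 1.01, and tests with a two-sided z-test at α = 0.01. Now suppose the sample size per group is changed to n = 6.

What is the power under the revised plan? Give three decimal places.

Power ≈ 0.204

With n = 6 per group: δ = d·√(n/2) = 1.01 × √(6/2) = 1.7494. Critical value z_{0.005} = 2.576.
Revised power = Φ(δ − 2.576) + Φ(−δ − 2.576) = Φ(-0.826) + Φ(-4.325) = 0.2043 + 0.0000 = 0.2043.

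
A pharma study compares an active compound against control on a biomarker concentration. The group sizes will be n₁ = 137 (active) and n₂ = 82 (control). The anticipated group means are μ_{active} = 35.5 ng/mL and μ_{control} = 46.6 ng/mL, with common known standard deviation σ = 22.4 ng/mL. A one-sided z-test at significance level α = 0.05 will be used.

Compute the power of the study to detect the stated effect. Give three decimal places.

Power ≈ 0.972

Standardized effect: d = |μ_{active} − μ_{control}| / σ = |35.5 − 46.6| / 22.4 = 0.4955
Noncentrality parameter: δ = d / √(1/n₁ + 1/n₂) = 0.4955 / √(1/137 + 1/82) = 3.5491
Critical value for a one-sided test at α = 0.05: z_α = 1.645.
Power = P(Z > 1.645 − δ) = Φ(1.904) = 0.9716.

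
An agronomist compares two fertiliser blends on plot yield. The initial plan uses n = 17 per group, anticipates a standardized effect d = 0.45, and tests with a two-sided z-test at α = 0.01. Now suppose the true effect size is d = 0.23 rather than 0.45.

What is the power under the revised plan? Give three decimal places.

Power ≈ 0.029

With d = 0.23: δ = d·√(n/2) = 0.23 × √(17/2) = 0.6706. Critical value z_{0.005} = 2.576.
Revised power = Φ(δ − 2.576) + Φ(−δ − 2.576) = Φ(-1.905) + Φ(-3.246) = 0.0284 + 0.0006 = 0.0290.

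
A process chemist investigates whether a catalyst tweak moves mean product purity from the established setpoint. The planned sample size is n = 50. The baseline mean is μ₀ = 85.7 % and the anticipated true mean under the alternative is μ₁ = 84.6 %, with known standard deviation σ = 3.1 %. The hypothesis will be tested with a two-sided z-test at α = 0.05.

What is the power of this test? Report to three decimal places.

Standardized effect: d = |μ₁ − μ₀| / σ = |84.6 − 85.7| / 3.1 = 0.3548
Noncentrality parameter: λ = d·√n = 0.3548 × √50 = 2.5091
Two-sided α = 0.05 → critical value z_{0.025} = 1.960.
Power = Φ(λ − 1.960) + Φ(−λ − 1.960) = Φ(0.549) + Φ(-4.469) = 0.7085 + 0.0000 = 0.7085.

Power ≈ 0.709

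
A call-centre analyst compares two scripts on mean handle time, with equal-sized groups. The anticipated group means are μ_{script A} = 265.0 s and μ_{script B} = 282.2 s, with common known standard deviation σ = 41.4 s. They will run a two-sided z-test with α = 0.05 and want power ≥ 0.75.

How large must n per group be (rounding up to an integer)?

Standardized effect: d = |μ_{script A} − μ_{script B}| / σ = |265.0 − 282.2| / 41.4 = 0.4155
Set Φ(δ − 1.960) = 0.75; then δ − 1.960 = Φ⁻¹(0.75) = 0.674, giving δ = 2.634.
(The Φ(−δ − z_{α/2}) term is vanishingly small for δ > 0 and is dropped in the standard sample-size formula.)
δ = d·√(n/2) ⇒ n = 2(δ/d)² = 2 × (2.634 / 0.4155)² = 80.42.
Rounding up, n = 81 per group.

n = 81 per group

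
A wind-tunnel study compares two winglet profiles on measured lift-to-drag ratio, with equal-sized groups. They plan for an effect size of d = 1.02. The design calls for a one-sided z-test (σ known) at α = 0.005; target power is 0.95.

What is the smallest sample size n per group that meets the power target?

For power 0.95 need Φ(δ − z_{0.005}) = 0.95, so δ = z_{0.005} + z_{0.05} = 2.576 + 1.645 = 4.221.
δ = d·√(n/2) ⇒ n = 2(δ/d)² = 2 × (4.221 / 1.02)² = 34.24.
Round up to the next whole unit.

n = 35 per group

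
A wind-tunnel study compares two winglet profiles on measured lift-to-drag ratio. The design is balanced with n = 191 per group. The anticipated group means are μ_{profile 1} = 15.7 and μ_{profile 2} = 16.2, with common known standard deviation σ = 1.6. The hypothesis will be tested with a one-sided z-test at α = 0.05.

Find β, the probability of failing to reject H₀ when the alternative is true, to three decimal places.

Standardized effect: d = |μ_{profile 1} − μ_{profile 2}| / σ = |15.7 − 16.2| / 1.6 = 0.3125
Noncentrality parameter: δ = d·√(n/2) = 0.3125 × √(191/2) = 3.0539
One-sided α = 0.05 → critical value z_{0.05} = 1.645.
Power = Φ(δ − 1.645) = Φ(1.409) = 0.9206.
Type II error: β = 1 − power = 1 − 0.9206 = 0.0794.

β ≈ 0.079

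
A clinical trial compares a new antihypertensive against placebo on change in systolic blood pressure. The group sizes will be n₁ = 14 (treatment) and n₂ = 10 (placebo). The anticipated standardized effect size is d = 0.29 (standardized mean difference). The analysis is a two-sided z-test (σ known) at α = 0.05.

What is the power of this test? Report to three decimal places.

Noncentrality parameter: δ = d / √(1/n₁ + 1/n₂) = 0.29 / √(1/14 + 1/10) = 0.7004
Critical value for a two-sided test at α = 0.05: z_{α/2} = 1.960.
Power = Φ(δ − 1.960) + Φ(−δ − 1.960) = Φ(-1.260) + Φ(-2.660) = 0.1039 + 0.0039 = 0.1078.

Power ≈ 0.108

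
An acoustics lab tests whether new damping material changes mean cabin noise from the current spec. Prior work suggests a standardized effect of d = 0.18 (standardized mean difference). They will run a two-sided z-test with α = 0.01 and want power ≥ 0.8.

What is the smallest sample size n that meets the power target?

n = 361

Set Φ(δ − 2.576) = 0.8; then δ − 2.576 = Φ⁻¹(0.8) = 0.842, giving δ = 3.417.
(For δ > 0 the lower-tail rejection region contributes negligibly to power, so the one-term inversion is standard.)
δ = d·√n ⇒ n = (δ/d)² = (3.417 / 0.18)² = 360.46.
Round up to the next whole unit.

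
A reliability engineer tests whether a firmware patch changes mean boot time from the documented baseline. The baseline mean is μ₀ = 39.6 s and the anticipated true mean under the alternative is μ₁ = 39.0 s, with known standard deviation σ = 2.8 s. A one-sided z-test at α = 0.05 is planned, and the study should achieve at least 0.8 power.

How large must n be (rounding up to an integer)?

n = 135

Standardized effect: d = |μ₁ − μ₀| / σ = |39.0 − 39.6| / 2.8 = 0.2143
Set Φ(δ − 1.645) = 0.8; then δ − 1.645 = Φ⁻¹(0.8) = 0.842, giving δ = 2.486.
δ = d·√n ⇒ n = (δ/d)² = (2.486 / 0.2143)² = 134.64.
Rounding up, n = 135.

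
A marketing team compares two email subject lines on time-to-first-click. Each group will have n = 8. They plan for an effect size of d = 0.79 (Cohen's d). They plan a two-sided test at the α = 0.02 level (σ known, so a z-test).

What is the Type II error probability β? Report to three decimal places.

Noncentrality parameter: δ = d·√(n/2) = 0.79 × √(8/2) = 1.5800
Critical value for a two-sided test at α = 0.02: z_{α/2} = 2.326.
Power = Φ(δ − 2.326) + Φ(−δ − 2.326) = Φ(-0.746) + Φ(-3.906) = 0.2277 + 0.0000 = 0.2278.
Type II error: β = 1 − power = 1 − 0.2278 = 0.7722.

β ≈ 0.772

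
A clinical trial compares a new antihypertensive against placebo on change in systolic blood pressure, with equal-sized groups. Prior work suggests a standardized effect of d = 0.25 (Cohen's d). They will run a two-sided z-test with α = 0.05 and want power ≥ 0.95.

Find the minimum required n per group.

n = 416 per group

Set Φ(δ − 1.960) = 0.95; then δ − 1.960 = Φ⁻¹(0.95) = 1.645, giving δ = 3.605.
(For δ > 0 the lower-tail rejection region contributes negligibly to power, so the one-term inversion is standard.)
δ = d·√(n/2) ⇒ n = 2(δ/d)² = 2 × (3.605 / 0.25)² = 415.83.
Rounding up, n = 416 per group.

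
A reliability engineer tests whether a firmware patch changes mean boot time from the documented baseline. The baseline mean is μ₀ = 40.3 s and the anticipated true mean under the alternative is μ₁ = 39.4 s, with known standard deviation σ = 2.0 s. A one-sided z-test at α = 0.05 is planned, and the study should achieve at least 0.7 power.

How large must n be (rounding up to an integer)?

Standardized effect: d = |μ₁ − μ₀| / σ = |39.4 − 40.3| / 2.0 = 0.4500
Set Φ(δ − 1.645) = 0.7; then δ − 1.645 = Φ⁻¹(0.7) = 0.524, giving δ = 2.169.
δ = d·√n ⇒ n = (δ/d)² = (2.169 / 0.4500)² = 23.24.
Round up to the next whole unit.

n = 24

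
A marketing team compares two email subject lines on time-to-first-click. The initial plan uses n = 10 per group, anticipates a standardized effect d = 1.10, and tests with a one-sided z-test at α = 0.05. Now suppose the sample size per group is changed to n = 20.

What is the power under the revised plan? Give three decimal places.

Power ≈ 0.967

With n = 20 per group: δ = d·√(n/2) = 1.10 × √(20/2) = 3.4785. Critical value z_{0.05} = 1.645.
Revised power = Φ(δ − 1.645) = Φ(1.834) = 0.9666.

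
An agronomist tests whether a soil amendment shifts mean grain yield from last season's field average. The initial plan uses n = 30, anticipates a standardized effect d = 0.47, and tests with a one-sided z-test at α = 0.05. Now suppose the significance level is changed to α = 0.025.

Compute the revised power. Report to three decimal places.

δ = d·√n = 0.47 × √30 = 2.5743 (unchanged). New critical value: z_{0.025} = 1.960.
Revised power = P(Z > 1.960 − δ) = Φ(0.614) = 0.7305.

Power ≈ 0.731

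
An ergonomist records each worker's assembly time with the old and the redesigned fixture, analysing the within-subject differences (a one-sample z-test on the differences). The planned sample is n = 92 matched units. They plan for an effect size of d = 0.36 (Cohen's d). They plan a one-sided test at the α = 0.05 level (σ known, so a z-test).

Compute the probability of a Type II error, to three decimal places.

Noncentrality parameter: δ = d·√n = 0.36 × √92 = 3.4530
Critical value for a one-sided test at α = 0.05: z_α = 1.645.
Power = Φ(δ − 1.645) = Φ(1.808) = 0.9647.
Type II error: β = 1 − power = 1 − 0.9647 = 0.0353.

β ≈ 0.035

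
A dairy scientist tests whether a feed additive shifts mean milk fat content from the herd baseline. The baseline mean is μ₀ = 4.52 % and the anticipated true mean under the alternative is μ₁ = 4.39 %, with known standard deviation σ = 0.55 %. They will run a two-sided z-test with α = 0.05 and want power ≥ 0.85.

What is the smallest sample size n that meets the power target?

n = 161

Standardized effect: d = |μ₁ − μ₀| / σ = |4.39 − 4.52| / 0.55 = 0.2364
Set Φ(δ − 1.960) = 0.85; then δ − 1.960 = Φ⁻¹(0.85) = 1.036, giving δ = 2.996.
(The Φ(−δ − z_{α/2}) term is vanishingly small for δ > 0 and is dropped in the standard sample-size formula.)
δ = d·√n ⇒ n = (δ/d)² = (2.996 / 0.2364)² = 160.71.
Round up to the next whole unit.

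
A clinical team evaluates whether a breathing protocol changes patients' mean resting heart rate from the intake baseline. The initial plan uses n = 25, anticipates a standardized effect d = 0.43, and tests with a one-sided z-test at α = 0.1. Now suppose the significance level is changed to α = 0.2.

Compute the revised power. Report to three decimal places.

δ = d·√n = 0.43 × √25 = 2.1500 (unchanged). New critical value: z_{0.2} = 0.842.
Revised power = Φ(δ − 0.842) = Φ(1.308) = 0.9046.

Power ≈ 0.905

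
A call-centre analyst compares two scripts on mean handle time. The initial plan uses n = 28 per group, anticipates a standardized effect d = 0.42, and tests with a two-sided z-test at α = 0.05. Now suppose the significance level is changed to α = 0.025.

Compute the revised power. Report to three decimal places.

Power ≈ 0.252

δ = d·√(n/2) = 0.42 × √(28/2) = 1.5715 (unchanged). New critical value: z_{0.0125} = 2.241.
Revised power = Φ(δ − 2.241) + Φ(−δ − 2.241) = Φ(-0.670) + Φ(-3.813) = 0.2515 + 0.0001 = 0.2515.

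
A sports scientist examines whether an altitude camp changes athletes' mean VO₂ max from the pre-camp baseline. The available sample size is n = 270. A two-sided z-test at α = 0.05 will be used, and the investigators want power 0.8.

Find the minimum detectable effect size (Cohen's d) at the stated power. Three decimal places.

Need Φ(δ − 1.960) = 0.8, so δ = 1.960 + 0.842 = 2.802.
(The second rejection-region term Φ(−δ − z_{α/2}) is negligible and dropped.)
δ = d·√n ⇒ d = δ/√n = 2.802/√270 = 0.1705.

d ≈ 0.170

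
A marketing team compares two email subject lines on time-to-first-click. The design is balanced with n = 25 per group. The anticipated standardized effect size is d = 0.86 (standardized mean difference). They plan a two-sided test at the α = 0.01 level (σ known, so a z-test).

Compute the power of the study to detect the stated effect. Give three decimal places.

Noncentrality parameter: δ = d·√(n/2) = 0.86 × √(25/2) = 3.0406
Two-sided α = 0.01 → critical value z_{0.005} = 2.576.
Power = Φ(δ − 2.576) + Φ(−δ − 2.576) = Φ(0.465) + Φ(-5.616) = 0.6789 + 0.0000 = 0.6789.

Power ≈ 0.679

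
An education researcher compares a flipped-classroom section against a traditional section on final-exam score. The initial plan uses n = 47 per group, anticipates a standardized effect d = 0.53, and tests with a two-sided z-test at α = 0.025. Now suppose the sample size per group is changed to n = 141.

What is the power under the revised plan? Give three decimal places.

With n = 141 per group: δ = d·√(n/2) = 0.53 × √(141/2) = 4.4501. Critical value z_{0.0125} = 2.241.
Revised power = Φ(δ − 2.241) + Φ(−δ − 2.241) = Φ(2.209) + Φ(-6.692) = 0.9864 + 0.0000 = 0.9864.

Power ≈ 0.986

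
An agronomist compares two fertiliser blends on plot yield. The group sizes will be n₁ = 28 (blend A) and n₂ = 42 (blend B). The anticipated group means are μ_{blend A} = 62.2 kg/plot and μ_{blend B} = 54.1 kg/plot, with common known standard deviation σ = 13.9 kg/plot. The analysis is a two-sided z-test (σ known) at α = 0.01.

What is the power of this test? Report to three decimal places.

Standardized effect: d = |μ_{blend A} − μ_{blend B}| / σ = |62.2 − 54.1| / 13.9 = 0.5827
Noncentrality parameter: δ = d / √(1/n₁ + 1/n₂) = 0.5827 / √(1/28 + 1/42) = 2.3885
Two-sided α = 0.01 → critical value z_{0.005} = 2.576.
Power = Φ(δ − 2.576) + Φ(−δ − 2.576) = Φ(-0.187) + Φ(-4.964) = 0.4257 + 0.0000 = 0.4257.

Power ≈ 0.426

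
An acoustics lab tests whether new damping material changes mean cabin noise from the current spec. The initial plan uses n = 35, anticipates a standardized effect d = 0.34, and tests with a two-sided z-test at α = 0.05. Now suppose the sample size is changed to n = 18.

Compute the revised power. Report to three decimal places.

Power ≈ 0.303

With n = 18: δ = d·√n = 0.34 × √18 = 1.4425. Critical value z_{0.025} = 1.960.
Revised power = Φ(δ − 1.960) + Φ(−δ − 1.960) = Φ(-0.517) + Φ(-3.402) = 0.3024 + 0.0003 = 0.3027.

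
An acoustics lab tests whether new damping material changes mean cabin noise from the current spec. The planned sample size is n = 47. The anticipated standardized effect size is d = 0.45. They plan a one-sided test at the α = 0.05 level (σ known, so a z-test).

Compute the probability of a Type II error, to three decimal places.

Noncentrality parameter: δ = d·√n = 0.45 × √47 = 3.0850
Critical value for a one-sided test at α = 0.05: z_α = 1.645.
Power = Φ(δ − 1.645) = Φ(1.440) = 0.9251.
Type II error: β = 1 − power = 1 − 0.9251 = 0.0749.

β ≈ 0.075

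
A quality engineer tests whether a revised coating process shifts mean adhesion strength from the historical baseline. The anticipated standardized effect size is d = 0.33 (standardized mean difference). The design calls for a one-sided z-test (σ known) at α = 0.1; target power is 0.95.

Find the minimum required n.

Set Φ(δ − 1.282) = 0.95; then δ − 1.282 = Φ⁻¹(0.95) = 1.645, giving δ = 2.926.
δ = d·√n ⇒ n = (δ/d)² = (2.926 / 0.33)² = 78.64.
Round up to the next whole unit.

n = 79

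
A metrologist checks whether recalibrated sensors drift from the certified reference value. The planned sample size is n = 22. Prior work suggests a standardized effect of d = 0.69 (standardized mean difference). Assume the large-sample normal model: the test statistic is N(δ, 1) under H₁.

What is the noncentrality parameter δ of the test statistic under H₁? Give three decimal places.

The noncentrality parameter scales effect size by the design's sample-size factor: δ = d·√n = 0.69 × √22 = 3.2364

δ ≈ 3.236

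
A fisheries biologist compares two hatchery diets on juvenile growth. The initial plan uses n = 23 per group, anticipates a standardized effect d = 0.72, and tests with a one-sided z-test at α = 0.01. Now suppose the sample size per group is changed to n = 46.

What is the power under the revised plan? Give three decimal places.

Power ≈ 0.870

With n = 46 per group: δ = d·√(n/2) = 0.72 × √(46/2) = 3.4530. Critical value z_{0.01} = 2.326.
Revised power = Φ(δ − 2.326) = Φ(1.127) = 0.8701.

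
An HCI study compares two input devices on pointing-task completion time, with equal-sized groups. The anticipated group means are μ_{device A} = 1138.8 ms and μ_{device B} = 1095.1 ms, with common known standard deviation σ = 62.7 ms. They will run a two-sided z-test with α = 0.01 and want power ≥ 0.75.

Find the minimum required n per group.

Standardized effect: d = |μ_{device A} − μ_{device B}| / σ = |1138.8 − 1095.1| / 62.7 = 0.6970
For power 0.75 need Φ(δ − z_{0.005}) = 0.75, so δ = z_{0.005} + z_{0.25} = 2.576 + 0.674 = 3.250.
(Ignoring the negligible lower-tail rejection probability gives the usual closed-form inversion.)
δ = d·√(n/2) ⇒ n = 2(δ/d)² = 2 × (3.250 / 0.6970)² = 43.50.
Round up to the next whole unit.

n = 44 per group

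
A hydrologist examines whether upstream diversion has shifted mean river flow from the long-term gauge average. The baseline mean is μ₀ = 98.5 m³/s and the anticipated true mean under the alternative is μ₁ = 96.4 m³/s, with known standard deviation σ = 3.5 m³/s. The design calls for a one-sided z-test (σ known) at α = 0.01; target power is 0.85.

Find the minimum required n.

n = 32

Standardized effect: d = |μ₁ − μ₀| / σ = |96.4 − 98.5| / 3.5 = 0.6000
For power 0.85 need Φ(δ − z_{0.01}) = 0.85, so δ = z_{0.01} + z_{0.15} = 2.326 + 1.036 = 3.363.
δ = d·√n ⇒ n = (δ/d)² = (3.363 / 0.6000)² = 31.41.
Rounding up, n = 32.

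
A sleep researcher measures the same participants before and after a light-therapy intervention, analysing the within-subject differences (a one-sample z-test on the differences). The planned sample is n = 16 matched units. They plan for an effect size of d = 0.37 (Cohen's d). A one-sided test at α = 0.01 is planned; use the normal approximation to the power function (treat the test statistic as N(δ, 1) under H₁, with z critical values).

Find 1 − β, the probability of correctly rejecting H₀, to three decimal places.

Noncentrality parameter: δ = d·√n = 0.37 × √16 = 1.4800
One-sided α = 0.01 → critical value z_{0.01} = 2.326.
Power = P(Z > 2.326 − δ) = Φ(-0.846) = 0.1987.

Power ≈ 0.199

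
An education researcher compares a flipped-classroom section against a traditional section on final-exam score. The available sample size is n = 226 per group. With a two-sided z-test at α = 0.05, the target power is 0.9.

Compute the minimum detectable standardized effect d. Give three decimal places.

Need Φ(δ − 1.960) = 0.9, so δ = 1.960 + 1.282 = 3.242.
(Lower-tail contribution to power is negligible for δ > 0.)
δ = d·√(n/2) ⇒ d = δ/√(n/2) = 3.242/√(226/2) = 0.3049.

d ≈ 0.305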